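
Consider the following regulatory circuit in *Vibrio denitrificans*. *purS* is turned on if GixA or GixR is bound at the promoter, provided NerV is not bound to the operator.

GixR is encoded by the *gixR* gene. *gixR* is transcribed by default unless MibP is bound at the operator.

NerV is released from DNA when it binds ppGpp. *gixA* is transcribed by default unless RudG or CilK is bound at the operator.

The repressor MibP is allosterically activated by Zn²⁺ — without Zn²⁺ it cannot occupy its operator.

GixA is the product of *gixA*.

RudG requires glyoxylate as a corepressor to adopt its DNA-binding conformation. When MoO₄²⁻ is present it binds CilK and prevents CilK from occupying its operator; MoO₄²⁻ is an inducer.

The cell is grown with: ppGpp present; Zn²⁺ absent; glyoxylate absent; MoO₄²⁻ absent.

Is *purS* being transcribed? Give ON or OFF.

Glyoxylate is absent, so RudG is inactive.
MoO₄²⁻ is absent, so CilK is active.
With repressor CilK bound, *gixA* is not transcribed.
So GixA is not produced.
ppGpp is present, so NerV is inactive.
Zn²⁺ is absent, so MibP is inactive.
With no repressor bound, *gixR* is transcribed.
So GixR is produced and active.
Activator GixR is present, so *purS* is transcribed.

ON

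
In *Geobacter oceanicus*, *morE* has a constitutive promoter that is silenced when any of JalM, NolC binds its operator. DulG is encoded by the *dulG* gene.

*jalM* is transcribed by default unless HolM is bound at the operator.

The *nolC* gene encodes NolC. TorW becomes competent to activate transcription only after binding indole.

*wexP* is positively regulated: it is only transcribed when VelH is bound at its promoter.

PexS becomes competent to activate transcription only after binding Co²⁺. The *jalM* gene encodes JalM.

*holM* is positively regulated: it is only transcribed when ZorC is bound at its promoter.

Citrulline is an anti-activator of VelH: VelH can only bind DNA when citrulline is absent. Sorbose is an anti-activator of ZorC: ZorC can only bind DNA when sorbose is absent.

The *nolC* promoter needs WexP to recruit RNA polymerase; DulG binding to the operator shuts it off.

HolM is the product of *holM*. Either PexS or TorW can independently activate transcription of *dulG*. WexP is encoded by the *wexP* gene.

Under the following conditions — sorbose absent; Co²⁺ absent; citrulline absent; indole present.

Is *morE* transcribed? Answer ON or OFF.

ON

Sorbose is absent, so ZorC is active.
No repressor is bound and ZorC is active, so *holM* is transcribed.
So HolM is produced and active.
With repressor HolM bound, *jalM* is not transcribed.
So JalM is not produced.
Co²⁺ is absent, so PexS is inactive.
Indole is present, so TorW is active.
Activator TorW is present, so *dulG* is transcribed.
So DulG is produced and active.
Citrulline is absent, so VelH is active.
No repressor is bound and VelH is active, so *wexP* is transcribed.
So WexP is produced and active.
With repressor DulG bound, *nolC* is not transcribed.
So NolC is not produced.
With no repressor bound, *morE* is transcribed.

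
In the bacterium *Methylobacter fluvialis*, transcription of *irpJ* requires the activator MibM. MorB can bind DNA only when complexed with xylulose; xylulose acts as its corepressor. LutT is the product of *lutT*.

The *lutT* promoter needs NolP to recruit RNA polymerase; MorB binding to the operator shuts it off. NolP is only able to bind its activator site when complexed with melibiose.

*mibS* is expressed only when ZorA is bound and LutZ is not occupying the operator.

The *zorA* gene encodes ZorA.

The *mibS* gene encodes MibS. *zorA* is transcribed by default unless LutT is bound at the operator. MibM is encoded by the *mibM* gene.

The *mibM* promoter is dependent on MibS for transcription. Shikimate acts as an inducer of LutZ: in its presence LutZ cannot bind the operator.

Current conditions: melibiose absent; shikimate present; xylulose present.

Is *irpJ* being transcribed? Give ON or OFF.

ON

Xylulose is present, so MorB is active.
Melibiose is absent, so NolP is inactive.
With repressor MorB bound, *lutT* is not transcribed.
So LutT is not produced.
With no repressor bound, *zorA* is transcribed.
So ZorA is produced and active.
Shikimate is present, so LutZ is inactive.
No repressor is bound and ZorA is active, so *mibS* is transcribed.
So MibS is produced and active.
No repressor is bound and MibS is active, so *mibM* is transcribed.
So MibM is produced and active.
No repressor is bound and MibM is active, so *irpJ* is transcribed.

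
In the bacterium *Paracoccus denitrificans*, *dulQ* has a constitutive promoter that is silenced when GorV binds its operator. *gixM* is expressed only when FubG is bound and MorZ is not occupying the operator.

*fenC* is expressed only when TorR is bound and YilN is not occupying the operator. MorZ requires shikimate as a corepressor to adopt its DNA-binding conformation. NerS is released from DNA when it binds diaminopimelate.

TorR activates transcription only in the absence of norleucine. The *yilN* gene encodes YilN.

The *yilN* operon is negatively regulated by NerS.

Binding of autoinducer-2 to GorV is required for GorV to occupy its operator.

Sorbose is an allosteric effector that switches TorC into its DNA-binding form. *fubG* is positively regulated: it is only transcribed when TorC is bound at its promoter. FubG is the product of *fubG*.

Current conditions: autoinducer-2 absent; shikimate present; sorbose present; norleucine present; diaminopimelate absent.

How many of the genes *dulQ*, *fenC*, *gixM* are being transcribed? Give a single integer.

Autoinducer-2 is absent, so GorV is inactive.
With no repressor bound, *dulQ* is transcribed.
→ *dulQ* is ON.
Norleucine is present, so TorR is inactive.
Diaminopimelate is absent, so NerS is active.
With repressor NerS bound, *yilN* is not transcribed.
So YilN is not produced.
Required activator TorR is absent, so *fenC* is not transcribed.
→ *fenC* is OFF.
Shikimate is present, so MorZ is active.
Sorbose is present, so TorC is active.
No repressor is bound and TorC is active, so *fubG* is transcribed.
So FubG is produced and active.
With repressor MorZ bound, *gixM* is not transcribed.
→ *gixM* is OFF.
1 of the 3 genes is transcribed.

1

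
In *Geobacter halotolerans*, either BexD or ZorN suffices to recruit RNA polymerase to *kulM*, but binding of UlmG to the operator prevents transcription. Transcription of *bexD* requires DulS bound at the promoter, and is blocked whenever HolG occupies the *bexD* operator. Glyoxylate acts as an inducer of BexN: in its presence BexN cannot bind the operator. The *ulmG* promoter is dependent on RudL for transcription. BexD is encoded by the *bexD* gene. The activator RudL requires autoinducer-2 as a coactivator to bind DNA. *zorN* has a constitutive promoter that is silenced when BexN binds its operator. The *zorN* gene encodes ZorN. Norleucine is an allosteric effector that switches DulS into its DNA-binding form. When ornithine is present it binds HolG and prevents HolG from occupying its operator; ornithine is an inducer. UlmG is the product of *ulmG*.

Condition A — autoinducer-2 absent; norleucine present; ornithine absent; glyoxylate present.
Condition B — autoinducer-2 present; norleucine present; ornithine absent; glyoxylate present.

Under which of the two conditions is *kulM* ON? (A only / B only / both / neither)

A only

Condition A:
Autoinducer-2 is absent, so RudL is inactive.
Required activator RudL is absent, so *ulmG* is not transcribed.
So UlmG is not produced.
Norleucine is present, so DulS is active.
Ornithine is absent, so HolG is active.
With repressor HolG bound, *bexD* is not transcribed.
So BexD is not produced.
Glyoxylate is present, so BexN is inactive.
With no repressor bound, *zorN* is transcribed.
So ZorN is produced and active.
Activator ZorN is present, so *kulM* is transcribed.
→ *kulM* is ON in A.
Condition B:
Autoinducer-2 is present, so RudL is active.
No repressor is bound and RudL is active, so *ulmG* is transcribed.
So UlmG is produced and active.
Norleucine is present, so DulS is active.
Ornithine is absent, so HolG is active.
With repressor HolG bound, *bexD* is not transcribed.
So BexD is not produced.
Glyoxylate is present, so BexN is inactive.
With no repressor bound, *zorN* is transcribed.
So ZorN is produced and active.
With repressor UlmG bound, *kulM* is not transcribed.
→ *kulM* is OFF in B.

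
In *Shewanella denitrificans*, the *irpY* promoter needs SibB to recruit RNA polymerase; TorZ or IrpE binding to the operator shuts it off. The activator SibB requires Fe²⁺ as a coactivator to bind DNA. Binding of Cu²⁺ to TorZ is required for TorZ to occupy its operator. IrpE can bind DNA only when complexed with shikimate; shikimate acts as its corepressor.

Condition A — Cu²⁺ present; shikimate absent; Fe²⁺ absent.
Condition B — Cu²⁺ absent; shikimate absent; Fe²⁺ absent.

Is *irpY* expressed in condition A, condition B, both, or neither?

neither

Condition A:
Cu²⁺ is present, so TorZ is active.
Shikimate is absent, so IrpE is inactive.
Fe²⁺ is absent, so SibB is inactive.
With repressor TorZ bound, *irpY* is not transcribed.
→ *irpY* is OFF in A.
Condition B:
Cu²⁺ is absent, so TorZ is inactive.
Shikimate is absent, so IrpE is inactive.
Fe²⁺ is absent, so SibB is inactive.
Required activator SibB is absent, so *irpY* is not transcribed.
→ *irpY* is OFF in B.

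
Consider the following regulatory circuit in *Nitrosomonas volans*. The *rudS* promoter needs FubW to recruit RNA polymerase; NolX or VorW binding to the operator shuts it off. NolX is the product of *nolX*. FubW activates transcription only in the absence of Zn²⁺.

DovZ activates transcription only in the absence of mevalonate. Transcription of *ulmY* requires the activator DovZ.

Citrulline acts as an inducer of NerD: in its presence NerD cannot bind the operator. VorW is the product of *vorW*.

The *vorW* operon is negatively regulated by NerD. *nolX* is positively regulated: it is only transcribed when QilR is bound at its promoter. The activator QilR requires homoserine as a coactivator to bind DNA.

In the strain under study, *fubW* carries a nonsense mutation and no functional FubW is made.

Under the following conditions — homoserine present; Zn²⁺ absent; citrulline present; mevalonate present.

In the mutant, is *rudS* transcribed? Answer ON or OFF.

OFF

Homoserine is present, so QilR is active.
No repressor is bound and QilR is active, so *nolX* is transcribed.
So NolX is produced and active.
Citrulline is present, so NerD is inactive.
With no repressor bound, *vorW* is transcribed.
So VorW is produced and active.
FubW is non-functional in this strain, so it has no effect.
With repressor NolX bound, *rudS* is not transcribed.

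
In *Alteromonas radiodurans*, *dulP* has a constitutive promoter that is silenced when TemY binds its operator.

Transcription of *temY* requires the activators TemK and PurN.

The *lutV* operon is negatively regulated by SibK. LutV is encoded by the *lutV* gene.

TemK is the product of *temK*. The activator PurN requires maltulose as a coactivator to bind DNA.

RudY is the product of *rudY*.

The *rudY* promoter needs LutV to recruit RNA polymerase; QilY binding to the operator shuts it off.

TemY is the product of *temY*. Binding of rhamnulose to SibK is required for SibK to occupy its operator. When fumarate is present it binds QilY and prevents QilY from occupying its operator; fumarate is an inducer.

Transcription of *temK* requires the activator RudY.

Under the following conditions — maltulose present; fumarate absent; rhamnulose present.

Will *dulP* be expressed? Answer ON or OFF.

Rhamnulose is present, so SibK is active.
With repressor SibK bound, *lutV* is not transcribed.
So LutV is not produced.
Fumarate is absent, so QilY is active.
With repressor QilY bound, *rudY* is not transcribed.
So RudY is not produced.
Required activator RudY is absent, so *temK* is not transcribed.
So TemK is not produced.
Maltulose is present, so PurN is active.
Required activator TemK is absent, so *temY* is not transcribed.
So TemY is not produced.
With no repressor bound, *dulP* is transcribed.

ON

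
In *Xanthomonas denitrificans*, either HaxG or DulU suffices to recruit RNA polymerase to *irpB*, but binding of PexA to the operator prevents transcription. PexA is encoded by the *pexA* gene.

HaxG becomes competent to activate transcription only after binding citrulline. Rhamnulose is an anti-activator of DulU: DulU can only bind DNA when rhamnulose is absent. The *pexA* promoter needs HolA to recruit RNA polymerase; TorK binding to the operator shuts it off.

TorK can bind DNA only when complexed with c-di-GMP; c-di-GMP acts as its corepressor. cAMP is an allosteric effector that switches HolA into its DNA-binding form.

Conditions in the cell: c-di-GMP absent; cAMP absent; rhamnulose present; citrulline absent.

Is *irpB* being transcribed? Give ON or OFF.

c-di-GMP is absent, so TorK is inactive.
cAMP is absent, so HolA is inactive.
Required activator HolA is absent, so *pexA* is not transcribed.
So PexA is not produced.
Citrulline is absent, so HaxG is inactive.
Rhamnulose is present, so DulU is inactive.
No activator is available at the *irpB* promoter, so *irpB* is not transcribed.

OFF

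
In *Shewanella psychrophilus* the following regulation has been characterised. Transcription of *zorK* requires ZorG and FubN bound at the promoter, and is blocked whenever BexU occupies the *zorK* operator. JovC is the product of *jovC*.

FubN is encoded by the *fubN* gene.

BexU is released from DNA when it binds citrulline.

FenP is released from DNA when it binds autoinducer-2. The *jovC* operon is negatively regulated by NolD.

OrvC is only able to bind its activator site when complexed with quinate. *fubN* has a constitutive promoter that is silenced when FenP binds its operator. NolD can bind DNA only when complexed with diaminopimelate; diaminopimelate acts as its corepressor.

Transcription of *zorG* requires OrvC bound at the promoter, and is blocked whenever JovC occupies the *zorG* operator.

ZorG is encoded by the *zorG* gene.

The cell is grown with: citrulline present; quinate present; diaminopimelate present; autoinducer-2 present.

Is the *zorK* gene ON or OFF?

Quinate is present, so OrvC is active.
Diaminopimelate is present, so NolD is active.
With repressor NolD bound, *jovC* is not transcribed.
So JovC is not produced.
No repressor is bound and OrvC is active, so *zorG* is transcribed.
So ZorG is produced and active.
Autoinducer-2 is present, so FenP is inactive.
With no repressor bound, *fubN* is transcribed.
So FubN is produced and active.
Citrulline is present, so BexU is inactive.
No repressor is bound and ZorG and FubN are active, so *zorK* is transcribed.

ON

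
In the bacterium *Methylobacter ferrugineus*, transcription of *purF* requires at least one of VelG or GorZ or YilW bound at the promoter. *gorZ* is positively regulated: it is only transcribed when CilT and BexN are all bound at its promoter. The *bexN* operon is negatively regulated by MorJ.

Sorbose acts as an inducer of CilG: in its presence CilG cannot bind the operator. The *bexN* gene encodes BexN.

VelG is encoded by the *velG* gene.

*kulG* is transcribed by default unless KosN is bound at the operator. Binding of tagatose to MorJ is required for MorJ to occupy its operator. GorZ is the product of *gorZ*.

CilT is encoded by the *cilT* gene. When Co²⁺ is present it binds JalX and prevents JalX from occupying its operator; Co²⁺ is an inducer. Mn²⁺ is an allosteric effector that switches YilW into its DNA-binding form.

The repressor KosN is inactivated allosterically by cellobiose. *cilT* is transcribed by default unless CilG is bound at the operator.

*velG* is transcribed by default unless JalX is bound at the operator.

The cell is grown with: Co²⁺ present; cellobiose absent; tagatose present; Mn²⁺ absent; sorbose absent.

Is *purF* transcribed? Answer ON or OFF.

ON

Co²⁺ is present, so JalX is inactive.
With no repressor bound, *velG* is transcribed.
So VelG is produced and active.
Sorbose is absent, so CilG is active.
With repressor CilG bound, *cilT* is not transcribed.
So CilT is not produced.
Tagatose is present, so MorJ is active.
With repressor MorJ bound, *bexN* is not transcribed.
So BexN is not produced.
Required activator CilT is absent, so *gorZ* is not transcribed.
So GorZ is not produced.
Mn²⁺ is absent, so YilW is inactive.
Activator VelG is present, so *purF* is transcribed.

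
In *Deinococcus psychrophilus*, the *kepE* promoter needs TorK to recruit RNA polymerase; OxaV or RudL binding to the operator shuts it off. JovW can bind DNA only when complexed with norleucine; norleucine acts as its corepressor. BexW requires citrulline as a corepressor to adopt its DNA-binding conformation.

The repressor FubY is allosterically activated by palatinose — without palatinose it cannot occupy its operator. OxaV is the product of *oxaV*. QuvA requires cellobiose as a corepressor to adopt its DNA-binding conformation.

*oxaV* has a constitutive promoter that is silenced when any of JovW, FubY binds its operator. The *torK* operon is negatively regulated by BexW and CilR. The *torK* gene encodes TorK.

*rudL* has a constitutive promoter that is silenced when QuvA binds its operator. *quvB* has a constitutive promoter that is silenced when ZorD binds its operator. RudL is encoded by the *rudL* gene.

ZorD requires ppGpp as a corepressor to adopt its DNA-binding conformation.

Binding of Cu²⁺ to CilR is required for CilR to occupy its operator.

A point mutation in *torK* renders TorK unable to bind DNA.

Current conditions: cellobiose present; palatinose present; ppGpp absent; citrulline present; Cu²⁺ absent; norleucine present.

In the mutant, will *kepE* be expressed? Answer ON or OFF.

Norleucine is present, so JovW is active.
Palatinose is present, so FubY is active.
With repressor JovW bound, *oxaV* is not transcribed.
So OxaV is not produced.
TorK is non-functional in this strain, so it has no effect.
Cellobiose is present, so QuvA is active.
With repressor QuvA bound, *rudL* is not transcribed.
So RudL is not produced.
Required activator TorK is absent, so *kepE* is not transcribed.

OFF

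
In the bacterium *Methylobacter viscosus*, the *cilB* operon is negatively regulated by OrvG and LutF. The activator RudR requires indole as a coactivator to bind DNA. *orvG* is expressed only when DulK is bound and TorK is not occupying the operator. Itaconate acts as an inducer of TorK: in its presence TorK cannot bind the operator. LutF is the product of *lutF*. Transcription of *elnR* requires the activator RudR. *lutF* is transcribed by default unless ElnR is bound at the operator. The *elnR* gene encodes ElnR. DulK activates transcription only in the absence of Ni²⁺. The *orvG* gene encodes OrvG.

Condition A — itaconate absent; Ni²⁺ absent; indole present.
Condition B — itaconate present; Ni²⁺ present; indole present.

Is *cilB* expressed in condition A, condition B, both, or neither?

Condition A:
Itaconate is absent, so TorK is active.
Ni²⁺ is absent, so DulK is active.
With repressor TorK bound, *orvG* is not transcribed.
So OrvG is not produced.
Indole is present, so RudR is active.
No repressor is bound and RudR is active, so *elnR* is transcribed.
So ElnR is produced and active.
With repressor ElnR bound, *lutF* is not transcribed.
So LutF is not produced.
With no repressor bound, *cilB* is transcribed.
→ *cilB* is ON in A.
Condition B:
Itaconate is present, so TorK is inactive.
Ni²⁺ is present, so DulK is inactive.
Required activator DulK is absent, so *orvG* is not transcribed.
So OrvG is not produced.
Indole is present, so RudR is active.
No repressor is bound and RudR is active, so *elnR* is transcribed.
So ElnR is produced and active.
With repressor ElnR bound, *lutF* is not transcribed.
So LutF is not produced.
With no repressor bound, *cilB* is transcribed.
→ *cilB* is ON in B.

both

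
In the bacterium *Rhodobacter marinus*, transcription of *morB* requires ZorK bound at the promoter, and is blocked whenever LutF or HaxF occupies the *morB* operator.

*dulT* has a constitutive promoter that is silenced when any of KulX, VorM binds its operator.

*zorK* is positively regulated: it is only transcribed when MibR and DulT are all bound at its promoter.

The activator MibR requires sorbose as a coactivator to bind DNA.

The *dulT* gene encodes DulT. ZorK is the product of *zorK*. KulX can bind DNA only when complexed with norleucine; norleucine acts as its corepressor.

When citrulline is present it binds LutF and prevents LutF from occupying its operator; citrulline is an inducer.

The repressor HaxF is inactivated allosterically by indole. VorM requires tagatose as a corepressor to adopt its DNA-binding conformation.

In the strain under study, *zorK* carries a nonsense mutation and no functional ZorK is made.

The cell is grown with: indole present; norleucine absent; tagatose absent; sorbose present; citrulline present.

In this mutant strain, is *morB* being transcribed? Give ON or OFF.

Citrulline is present, so LutF is inactive.
ZorK is non-functional in this strain, so it has no effect.
Indole is present, so HaxF is inactive.
Required activator ZorK is absent, so *morB* is not transcribed.

OFF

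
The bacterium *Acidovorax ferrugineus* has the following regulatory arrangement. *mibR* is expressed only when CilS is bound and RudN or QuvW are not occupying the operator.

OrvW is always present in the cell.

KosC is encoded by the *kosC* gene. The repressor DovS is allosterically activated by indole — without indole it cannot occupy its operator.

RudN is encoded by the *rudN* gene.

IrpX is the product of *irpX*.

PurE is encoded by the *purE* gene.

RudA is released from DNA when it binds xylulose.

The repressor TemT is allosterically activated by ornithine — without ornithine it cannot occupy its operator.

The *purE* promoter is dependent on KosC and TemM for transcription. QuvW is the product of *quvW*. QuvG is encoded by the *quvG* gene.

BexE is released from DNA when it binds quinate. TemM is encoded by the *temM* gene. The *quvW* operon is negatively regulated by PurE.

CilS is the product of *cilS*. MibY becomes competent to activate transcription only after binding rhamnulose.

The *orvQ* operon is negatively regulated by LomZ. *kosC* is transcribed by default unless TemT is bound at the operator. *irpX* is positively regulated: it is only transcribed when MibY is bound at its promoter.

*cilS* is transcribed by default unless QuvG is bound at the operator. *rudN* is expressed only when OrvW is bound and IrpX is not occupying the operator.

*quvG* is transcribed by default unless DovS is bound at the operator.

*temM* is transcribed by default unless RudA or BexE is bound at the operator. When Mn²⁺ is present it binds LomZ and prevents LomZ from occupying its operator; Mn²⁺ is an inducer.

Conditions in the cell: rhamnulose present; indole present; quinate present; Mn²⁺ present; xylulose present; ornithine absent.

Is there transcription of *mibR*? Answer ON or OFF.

ON

Rhamnulose is present, so MibY is active.
No repressor is bound and MibY is active, so *irpX* is transcribed.
So IrpX is produced and active.
OrvW is produced constitutively and is active.
With repressor IrpX bound, *rudN* is not transcribed.
So RudN is not produced.
Ornithine is absent, so TemT is inactive.
With no repressor bound, *kosC* is transcribed.
So KosC is produced and active.
Xylulose is present, so RudA is inactive.
Quinate is present, so BexE is inactive.
With no repressor bound, *temM* is transcribed.
So TemM is produced and active.
No repressor is bound and KosC and TemM are active, so *purE* is transcribed.
So PurE is produced and active.
With repressor PurE bound, *quvW* is not transcribed.
So QuvW is not produced.
Indole is present, so DovS is active.
With repressor DovS bound, *quvG* is not transcribed.
So QuvG is not produced.
With no repressor bound, *cilS* is transcribed.
So CilS is produced and active.
No repressor is bound and CilS is active, so *mibR* is transcribed.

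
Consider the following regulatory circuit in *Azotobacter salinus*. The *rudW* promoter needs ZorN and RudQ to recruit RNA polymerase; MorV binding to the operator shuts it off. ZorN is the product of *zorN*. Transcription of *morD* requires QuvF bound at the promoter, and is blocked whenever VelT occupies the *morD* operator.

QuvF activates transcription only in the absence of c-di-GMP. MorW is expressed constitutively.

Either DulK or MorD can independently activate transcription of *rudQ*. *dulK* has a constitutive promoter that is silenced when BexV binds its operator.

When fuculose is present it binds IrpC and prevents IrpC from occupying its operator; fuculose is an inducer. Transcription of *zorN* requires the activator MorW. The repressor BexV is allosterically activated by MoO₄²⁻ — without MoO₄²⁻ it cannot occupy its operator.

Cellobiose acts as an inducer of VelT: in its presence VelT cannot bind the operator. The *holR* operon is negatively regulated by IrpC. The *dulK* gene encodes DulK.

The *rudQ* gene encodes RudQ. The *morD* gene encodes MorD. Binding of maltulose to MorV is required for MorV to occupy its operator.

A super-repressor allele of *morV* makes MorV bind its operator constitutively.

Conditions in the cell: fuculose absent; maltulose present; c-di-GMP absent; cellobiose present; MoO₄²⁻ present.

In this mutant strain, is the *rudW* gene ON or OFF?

MorW is produced constitutively and is active.
No repressor is bound and MorW is active, so *zorN* is transcribed.
So ZorN is produced and active.
MorV is constitutively active in this strain.
MoO₄²⁻ is present, so BexV is active.
With repressor BexV bound, *dulK* is not transcribed.
So DulK is not produced.
c-di-GMP is absent, so QuvF is active.
Cellobiose is present, so VelT is inactive.
No repressor is bound and QuvF is active, so *morD* is transcribed.
So MorD is produced and active.
Activator MorD is present, so *rudQ* is transcribed.
So RudQ is produced and active.
With repressor MorV bound, *rudW* is not transcribed.

OFF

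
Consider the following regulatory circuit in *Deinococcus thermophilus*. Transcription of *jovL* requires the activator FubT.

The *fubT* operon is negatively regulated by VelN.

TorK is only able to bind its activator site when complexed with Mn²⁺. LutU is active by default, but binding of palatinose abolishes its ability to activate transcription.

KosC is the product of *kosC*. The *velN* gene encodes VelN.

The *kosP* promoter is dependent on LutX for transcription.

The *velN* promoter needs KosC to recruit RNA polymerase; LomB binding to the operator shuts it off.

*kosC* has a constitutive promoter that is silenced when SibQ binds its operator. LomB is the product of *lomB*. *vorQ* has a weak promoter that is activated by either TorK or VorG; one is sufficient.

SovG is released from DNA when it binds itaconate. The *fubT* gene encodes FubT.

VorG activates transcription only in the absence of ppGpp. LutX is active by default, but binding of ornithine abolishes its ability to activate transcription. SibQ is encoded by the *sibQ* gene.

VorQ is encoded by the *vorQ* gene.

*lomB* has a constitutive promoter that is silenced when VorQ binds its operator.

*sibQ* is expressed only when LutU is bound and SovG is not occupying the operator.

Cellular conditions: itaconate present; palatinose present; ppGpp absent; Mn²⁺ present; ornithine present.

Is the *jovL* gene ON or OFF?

OFF

Itaconate is present, so SovG is inactive.
Palatinose is present, so LutU is inactive.
Required activator LutU is absent, so *sibQ* is not transcribed.
So SibQ is not produced.
With no repressor bound, *kosC* is transcribed.
So KosC is produced and active.
Mn²⁺ is present, so TorK is active.
ppGpp is absent, so VorG is active.
Activator TorK is present, so *vorQ* is transcribed.
So VorQ is produced and active.
With repressor VorQ bound, *lomB* is not transcribed.
So LomB is not produced.
No repressor is bound and KosC is active, so *velN* is transcribed.
So VelN is produced and active.
With repressor VelN bound, *fubT* is not transcribed.
So FubT is not produced.
Required activator FubT is absent, so *jovL* is not transcribed.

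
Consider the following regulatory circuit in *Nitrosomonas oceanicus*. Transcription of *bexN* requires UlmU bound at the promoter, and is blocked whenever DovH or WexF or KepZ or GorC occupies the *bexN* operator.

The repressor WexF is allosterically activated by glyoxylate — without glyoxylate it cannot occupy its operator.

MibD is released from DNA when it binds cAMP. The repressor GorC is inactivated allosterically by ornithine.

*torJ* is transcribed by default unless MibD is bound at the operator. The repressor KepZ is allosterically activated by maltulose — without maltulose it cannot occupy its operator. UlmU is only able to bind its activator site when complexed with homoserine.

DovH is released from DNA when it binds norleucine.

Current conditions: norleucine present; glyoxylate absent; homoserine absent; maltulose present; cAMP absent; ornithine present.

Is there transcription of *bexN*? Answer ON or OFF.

Norleucine is present, so DovH is inactive.
Glyoxylate is absent, so WexF is inactive.
Maltulose is present, so KepZ is active.
Homoserine is absent, so UlmU is inactive.
Ornithine is present, so GorC is inactive.
With repressor KepZ bound, *bexN* is not transcribed.

OFF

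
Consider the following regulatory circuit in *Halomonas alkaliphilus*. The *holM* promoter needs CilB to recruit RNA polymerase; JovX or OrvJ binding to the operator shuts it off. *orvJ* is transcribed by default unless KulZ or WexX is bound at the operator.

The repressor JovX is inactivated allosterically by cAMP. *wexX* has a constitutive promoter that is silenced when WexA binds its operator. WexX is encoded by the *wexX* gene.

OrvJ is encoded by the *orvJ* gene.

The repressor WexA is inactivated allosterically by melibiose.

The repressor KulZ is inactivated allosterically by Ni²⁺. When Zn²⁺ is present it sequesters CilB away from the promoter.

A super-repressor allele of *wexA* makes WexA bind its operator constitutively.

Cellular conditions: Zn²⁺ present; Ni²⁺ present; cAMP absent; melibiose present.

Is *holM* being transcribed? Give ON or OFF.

cAMP is absent, so JovX is active.
Ni²⁺ is present, so KulZ is inactive.
WexA is constitutively active in this strain.
With repressor WexA bound, *wexX* is not transcribed.
So WexX is not produced.
With no repressor bound, *orvJ* is transcribed.
So OrvJ is produced and active.
Zn²⁺ is present, so CilB is inactive.
With repressor JovX bound, *holM* is not transcribed.

OFF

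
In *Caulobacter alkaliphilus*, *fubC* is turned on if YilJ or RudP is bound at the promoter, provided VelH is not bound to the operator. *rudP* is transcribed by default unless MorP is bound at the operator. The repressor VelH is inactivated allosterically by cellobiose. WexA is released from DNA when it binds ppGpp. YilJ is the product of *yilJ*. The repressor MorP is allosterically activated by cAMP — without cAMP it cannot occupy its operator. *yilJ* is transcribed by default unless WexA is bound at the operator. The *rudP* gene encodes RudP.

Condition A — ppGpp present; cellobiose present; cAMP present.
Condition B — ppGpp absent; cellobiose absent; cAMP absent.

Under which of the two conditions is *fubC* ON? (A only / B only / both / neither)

Condition A:
ppGpp is present, so WexA is inactive.
With no repressor bound, *yilJ* is transcribed.
So YilJ is produced and active.
Cellobiose is present, so VelH is inactive.
cAMP is present, so MorP is active.
With repressor MorP bound, *rudP* is not transcribed.
So RudP is not produced.
Activator YilJ is present, so *fubC* is transcribed.
→ *fubC* is ON in A.
Condition B:
ppGpp is absent, so WexA is active.
With repressor WexA bound, *yilJ* is not transcribed.
So YilJ is not produced.
Cellobiose is absent, so VelH is active.
cAMP is absent, so MorP is inactive.
With no repressor bound, *rudP* is transcribed.
So RudP is produced and active.
With repressor VelH bound, *fubC* is not transcribed.
→ *fubC* is OFF in B.

A only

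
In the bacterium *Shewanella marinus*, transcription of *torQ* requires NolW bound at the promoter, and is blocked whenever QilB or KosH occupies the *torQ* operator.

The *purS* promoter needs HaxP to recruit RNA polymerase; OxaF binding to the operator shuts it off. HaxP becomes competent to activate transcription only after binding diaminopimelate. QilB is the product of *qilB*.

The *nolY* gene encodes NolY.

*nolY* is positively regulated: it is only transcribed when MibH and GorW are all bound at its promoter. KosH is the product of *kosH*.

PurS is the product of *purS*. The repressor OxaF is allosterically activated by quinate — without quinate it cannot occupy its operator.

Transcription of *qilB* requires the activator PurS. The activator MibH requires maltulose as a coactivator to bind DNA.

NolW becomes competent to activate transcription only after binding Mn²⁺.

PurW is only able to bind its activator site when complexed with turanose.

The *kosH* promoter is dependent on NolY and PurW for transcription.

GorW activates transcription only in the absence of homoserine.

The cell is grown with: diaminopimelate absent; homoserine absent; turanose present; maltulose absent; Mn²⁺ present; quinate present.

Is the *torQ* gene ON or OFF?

ON

Quinate is present, so OxaF is active.
Diaminopimelate is absent, so HaxP is inactive.
With repressor OxaF bound, *purS* is not transcribed.
So PurS is not produced.
Required activator PurS is absent, so *qilB* is not transcribed.
So QilB is not produced.
Maltulose is absent, so MibH is inactive.
Homoserine is absent, so GorW is active.
Required activator MibH is absent, so *nolY* is not transcribed.
So NolY is not produced.
Turanose is present, so PurW is active.
Required activator NolY is absent, so *kosH* is not transcribed.
So KosH is not produced.
Mn²⁺ is present, so NolW is active.
No repressor is bound and NolW is active, so *torQ* is transcribed.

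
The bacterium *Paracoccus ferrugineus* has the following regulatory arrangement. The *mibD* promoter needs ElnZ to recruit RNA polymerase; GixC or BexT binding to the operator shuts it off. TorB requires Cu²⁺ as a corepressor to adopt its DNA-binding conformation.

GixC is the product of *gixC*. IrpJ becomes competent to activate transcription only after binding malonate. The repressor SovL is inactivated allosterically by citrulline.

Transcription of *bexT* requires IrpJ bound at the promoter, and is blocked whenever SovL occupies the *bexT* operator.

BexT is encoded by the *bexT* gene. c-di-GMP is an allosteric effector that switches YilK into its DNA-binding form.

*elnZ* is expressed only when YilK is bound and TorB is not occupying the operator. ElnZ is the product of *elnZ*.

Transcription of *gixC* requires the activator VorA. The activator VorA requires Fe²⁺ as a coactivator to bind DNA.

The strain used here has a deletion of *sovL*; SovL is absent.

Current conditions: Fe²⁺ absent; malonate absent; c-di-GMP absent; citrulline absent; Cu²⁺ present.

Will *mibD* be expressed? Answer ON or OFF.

c-di-GMP is absent, so YilK is inactive.
Cu²⁺ is present, so TorB is active.
With repressor TorB bound, *elnZ* is not transcribed.
So ElnZ is not produced.
Fe²⁺ is absent, so VorA is inactive.
Required activator VorA is absent, so *gixC* is not transcribed.
So GixC is not produced.
SovL is non-functional in this strain, so it has no effect.
Malonate is absent, so IrpJ is inactive.
Required activator IrpJ is absent, so *bexT* is not transcribed.
So BexT is not produced.
Required activator ElnZ is absent, so *mibD* is not transcribed.

OFF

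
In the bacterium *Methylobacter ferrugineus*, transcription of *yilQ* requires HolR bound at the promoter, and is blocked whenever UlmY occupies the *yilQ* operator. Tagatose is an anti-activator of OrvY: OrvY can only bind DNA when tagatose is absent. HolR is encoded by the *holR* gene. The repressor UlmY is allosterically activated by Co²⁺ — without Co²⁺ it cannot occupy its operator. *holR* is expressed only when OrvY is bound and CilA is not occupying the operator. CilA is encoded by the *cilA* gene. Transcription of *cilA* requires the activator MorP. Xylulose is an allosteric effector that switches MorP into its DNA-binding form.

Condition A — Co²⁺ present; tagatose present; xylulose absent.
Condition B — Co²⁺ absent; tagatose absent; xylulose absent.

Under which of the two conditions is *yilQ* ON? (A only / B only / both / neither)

Condition A:
Co²⁺ is present, so UlmY is active.
Tagatose is present, so OrvY is inactive.
Xylulose is absent, so MorP is inactive.
Required activator MorP is absent, so *cilA* is not transcribed.
So CilA is not produced.
Required activator OrvY is absent, so *holR* is not transcribed.
So HolR is not produced.
With repressor UlmY bound, *yilQ* is not transcribed.
→ *yilQ* is OFF in A.
Condition B:
Co²⁺ is absent, so UlmY is inactive.
Tagatose is absent, so OrvY is active.
Xylulose is absent, so MorP is inactive.
Required activator MorP is absent, so *cilA* is not transcribed.
So CilA is not produced.
No repressor is bound and OrvY is active, so *holR* is transcribed.
So HolR is produced and active.
No repressor is bound and HolR is active, so *yilQ* is transcribed.
→ *yilQ* is ON in B.

B only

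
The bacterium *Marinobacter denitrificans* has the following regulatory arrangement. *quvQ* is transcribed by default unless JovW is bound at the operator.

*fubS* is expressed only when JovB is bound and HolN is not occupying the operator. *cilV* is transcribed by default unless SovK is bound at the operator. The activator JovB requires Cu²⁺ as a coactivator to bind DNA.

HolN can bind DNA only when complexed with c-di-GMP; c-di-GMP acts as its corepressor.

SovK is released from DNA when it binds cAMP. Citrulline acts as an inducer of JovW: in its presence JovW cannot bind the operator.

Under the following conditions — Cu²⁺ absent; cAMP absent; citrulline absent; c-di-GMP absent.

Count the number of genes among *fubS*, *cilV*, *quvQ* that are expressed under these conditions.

0

Cu²⁺ is absent, so JovB is inactive.
c-di-GMP is absent, so HolN is inactive.
Required activator JovB is absent, so *fubS* is not transcribed.
→ *fubS* is OFF.
cAMP is absent, so SovK is active.
With repressor SovK bound, *cilV* is not transcribed.
→ *cilV* is OFF.
Citrulline is absent, so JovW is active.
With repressor JovW bound, *quvQ* is not transcribed.
→ *quvQ* is OFF.
0 of the 3 genes are transcribed.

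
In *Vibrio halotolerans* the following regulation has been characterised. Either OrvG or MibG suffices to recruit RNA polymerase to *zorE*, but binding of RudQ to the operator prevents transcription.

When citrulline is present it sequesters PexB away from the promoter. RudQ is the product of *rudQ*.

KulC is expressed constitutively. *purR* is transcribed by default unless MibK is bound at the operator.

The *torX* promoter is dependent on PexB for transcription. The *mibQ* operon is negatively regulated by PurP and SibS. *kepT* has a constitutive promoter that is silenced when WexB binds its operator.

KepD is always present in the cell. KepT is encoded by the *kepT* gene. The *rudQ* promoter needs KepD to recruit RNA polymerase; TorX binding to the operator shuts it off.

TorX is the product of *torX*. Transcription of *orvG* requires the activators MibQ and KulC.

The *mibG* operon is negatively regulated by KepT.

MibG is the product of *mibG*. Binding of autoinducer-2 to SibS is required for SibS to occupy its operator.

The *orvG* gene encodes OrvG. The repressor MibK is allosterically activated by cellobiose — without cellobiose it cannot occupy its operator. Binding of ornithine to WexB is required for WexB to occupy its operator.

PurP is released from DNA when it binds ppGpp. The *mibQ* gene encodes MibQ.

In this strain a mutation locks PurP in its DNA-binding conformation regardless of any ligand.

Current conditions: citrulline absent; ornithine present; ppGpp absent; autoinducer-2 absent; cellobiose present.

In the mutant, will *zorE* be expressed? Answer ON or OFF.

PurP is constitutively active in this strain.
Autoinducer-2 is absent, so SibS is inactive.
With repressor PurP bound, *mibQ* is not transcribed.
So MibQ is not produced.
KulC is produced constitutively and is active.
Required activator MibQ is absent, so *orvG* is not transcribed.
So OrvG is not produced.
KepD is produced constitutively and is active.
Citrulline is absent, so PexB is active.
No repressor is bound and PexB is active, so *torX* is transcribed.
So TorX is produced and active.
With repressor TorX bound, *rudQ* is not transcribed.
So RudQ is not produced.
Ornithine is present, so WexB is active.
With repressor WexB bound, *kepT* is not transcribed.
So KepT is not produced.
With no repressor bound, *mibG* is transcribed.
So MibG is produced and active.
Activator MibG is present, so *zorE* is transcribed.

ON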